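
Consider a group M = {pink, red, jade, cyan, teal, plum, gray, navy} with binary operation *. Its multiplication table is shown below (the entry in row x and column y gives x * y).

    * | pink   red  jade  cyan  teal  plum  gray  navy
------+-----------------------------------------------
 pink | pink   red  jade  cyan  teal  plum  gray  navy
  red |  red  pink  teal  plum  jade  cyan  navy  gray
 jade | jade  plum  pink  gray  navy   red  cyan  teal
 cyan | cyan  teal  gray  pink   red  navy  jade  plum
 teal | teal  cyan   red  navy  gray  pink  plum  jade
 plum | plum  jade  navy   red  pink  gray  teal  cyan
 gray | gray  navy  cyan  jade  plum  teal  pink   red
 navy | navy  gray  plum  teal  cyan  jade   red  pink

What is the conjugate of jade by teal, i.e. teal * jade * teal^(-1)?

The identity is pink. In row teal, the entry pink sits in column plum, so teal^(-1) = plum.
teal * jade = red
red * plum = cyan

cyan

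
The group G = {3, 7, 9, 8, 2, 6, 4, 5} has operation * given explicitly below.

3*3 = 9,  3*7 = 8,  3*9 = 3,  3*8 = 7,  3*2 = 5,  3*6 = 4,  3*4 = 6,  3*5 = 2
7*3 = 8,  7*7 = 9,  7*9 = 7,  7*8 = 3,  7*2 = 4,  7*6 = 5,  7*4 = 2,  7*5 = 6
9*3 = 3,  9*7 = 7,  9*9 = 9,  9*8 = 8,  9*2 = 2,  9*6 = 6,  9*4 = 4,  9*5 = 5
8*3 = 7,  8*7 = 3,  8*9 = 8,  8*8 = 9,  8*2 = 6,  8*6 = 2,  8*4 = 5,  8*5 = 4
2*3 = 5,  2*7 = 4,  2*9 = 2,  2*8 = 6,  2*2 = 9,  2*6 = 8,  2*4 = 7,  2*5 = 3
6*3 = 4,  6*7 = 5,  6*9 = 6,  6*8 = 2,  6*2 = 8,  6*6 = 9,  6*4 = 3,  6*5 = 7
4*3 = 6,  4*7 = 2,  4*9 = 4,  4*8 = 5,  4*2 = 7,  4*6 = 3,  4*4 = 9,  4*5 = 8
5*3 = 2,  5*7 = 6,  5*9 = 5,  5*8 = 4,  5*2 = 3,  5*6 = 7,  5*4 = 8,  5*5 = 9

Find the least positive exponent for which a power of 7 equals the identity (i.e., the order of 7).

2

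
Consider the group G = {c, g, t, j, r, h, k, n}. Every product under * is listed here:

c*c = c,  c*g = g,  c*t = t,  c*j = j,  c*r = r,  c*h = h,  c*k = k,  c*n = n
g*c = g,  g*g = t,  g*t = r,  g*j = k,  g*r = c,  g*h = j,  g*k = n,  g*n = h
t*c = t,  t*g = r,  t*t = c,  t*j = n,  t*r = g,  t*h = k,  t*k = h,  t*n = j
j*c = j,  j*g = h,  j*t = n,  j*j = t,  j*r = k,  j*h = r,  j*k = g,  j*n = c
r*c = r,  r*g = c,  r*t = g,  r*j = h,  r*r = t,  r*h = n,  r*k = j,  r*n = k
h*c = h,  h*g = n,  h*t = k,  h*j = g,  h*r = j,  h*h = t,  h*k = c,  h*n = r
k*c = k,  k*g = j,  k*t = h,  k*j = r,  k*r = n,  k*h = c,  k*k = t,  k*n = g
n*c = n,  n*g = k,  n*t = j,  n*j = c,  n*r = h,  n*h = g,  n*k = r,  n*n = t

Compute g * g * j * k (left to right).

g * g = t
t * j = n
n * k = r
(Structurally, G here is isomorphic to the quaternion group Q_8.)

r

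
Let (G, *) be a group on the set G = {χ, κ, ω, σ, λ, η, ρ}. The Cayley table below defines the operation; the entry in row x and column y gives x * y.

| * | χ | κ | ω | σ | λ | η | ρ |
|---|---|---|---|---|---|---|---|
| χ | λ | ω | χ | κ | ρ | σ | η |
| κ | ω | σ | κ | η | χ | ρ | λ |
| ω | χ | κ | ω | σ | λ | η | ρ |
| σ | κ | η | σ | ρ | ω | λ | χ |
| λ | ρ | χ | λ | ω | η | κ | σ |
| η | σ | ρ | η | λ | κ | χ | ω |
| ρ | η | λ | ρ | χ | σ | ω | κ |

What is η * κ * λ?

σ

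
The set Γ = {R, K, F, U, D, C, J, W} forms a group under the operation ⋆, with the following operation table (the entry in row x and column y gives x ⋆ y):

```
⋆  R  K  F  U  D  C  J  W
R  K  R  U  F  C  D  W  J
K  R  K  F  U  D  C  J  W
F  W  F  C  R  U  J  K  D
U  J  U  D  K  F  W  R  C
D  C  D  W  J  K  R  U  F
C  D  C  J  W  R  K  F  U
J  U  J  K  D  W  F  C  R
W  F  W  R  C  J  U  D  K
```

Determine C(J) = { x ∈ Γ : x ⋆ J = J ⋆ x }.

Compare row J with column J entry by entry.
F ⋆ J = K = J ⋆ F, so F commutes with J.
D ⋆ J = U but J ⋆ D = W, so D does not.
Collecting the elements that commute with J: C(J) = {C, F, J, K}.

{C, F, J, K}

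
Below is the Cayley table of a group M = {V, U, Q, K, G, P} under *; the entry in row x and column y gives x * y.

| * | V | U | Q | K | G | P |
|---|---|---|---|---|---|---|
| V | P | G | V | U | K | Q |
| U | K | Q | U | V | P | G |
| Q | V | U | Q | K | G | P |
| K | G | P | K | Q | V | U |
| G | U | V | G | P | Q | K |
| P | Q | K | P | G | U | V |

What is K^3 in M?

K

K^1 = K
K^2 = K * K = Q
K^3 = Q * K = K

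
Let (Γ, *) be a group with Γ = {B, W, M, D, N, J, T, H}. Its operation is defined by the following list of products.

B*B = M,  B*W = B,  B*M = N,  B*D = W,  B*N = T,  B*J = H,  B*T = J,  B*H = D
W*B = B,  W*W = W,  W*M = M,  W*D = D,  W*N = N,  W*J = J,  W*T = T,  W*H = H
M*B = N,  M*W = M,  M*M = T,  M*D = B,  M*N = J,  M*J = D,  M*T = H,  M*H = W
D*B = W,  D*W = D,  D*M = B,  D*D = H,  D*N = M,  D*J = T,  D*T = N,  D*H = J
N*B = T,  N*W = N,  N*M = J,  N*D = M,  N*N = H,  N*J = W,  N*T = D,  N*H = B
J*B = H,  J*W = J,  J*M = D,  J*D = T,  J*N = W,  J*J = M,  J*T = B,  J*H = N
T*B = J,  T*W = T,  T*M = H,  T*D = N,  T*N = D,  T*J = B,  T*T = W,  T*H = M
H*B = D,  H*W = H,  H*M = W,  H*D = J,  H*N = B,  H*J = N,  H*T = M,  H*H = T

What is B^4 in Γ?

B^1 = B
B^2 = B * B = M
B^3 = M * B = N
B^4 = N * B = T

T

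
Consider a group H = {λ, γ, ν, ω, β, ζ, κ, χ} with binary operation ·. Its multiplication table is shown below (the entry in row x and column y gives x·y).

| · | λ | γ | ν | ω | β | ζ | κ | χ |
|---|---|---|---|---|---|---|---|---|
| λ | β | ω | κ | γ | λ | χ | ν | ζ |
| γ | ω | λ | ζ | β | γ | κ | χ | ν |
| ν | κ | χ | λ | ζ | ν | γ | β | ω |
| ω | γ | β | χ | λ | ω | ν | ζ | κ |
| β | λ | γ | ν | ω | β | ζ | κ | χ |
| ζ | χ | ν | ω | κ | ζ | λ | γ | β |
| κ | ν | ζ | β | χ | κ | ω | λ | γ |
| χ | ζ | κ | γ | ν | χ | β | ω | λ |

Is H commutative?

χ·ω = ν but ω·χ = κ.
Since χ and ω do not commute, H is not abelian.

No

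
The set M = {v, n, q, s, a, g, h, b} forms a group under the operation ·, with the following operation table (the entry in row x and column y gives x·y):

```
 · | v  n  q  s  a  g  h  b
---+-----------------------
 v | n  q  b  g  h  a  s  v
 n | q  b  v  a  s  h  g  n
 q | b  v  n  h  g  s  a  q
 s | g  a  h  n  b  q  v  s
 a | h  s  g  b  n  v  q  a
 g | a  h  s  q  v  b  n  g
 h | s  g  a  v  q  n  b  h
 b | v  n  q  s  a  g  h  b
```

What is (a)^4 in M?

a^1 = a
a^2 = a·a = n
a^3 = n·a = s
a^4 = s·a = b

b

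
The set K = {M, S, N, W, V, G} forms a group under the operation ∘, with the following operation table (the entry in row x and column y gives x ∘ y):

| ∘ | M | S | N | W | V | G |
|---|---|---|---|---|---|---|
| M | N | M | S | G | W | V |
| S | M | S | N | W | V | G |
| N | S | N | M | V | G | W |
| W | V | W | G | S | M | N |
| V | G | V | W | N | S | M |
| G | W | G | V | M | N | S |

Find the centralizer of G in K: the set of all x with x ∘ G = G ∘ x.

Compare row G with column G entry by entry.
V ∘ G = M but G ∘ V = N, so V does not.
Collecting the elements that commute with G: C(G) = {G, S}.

{G, S}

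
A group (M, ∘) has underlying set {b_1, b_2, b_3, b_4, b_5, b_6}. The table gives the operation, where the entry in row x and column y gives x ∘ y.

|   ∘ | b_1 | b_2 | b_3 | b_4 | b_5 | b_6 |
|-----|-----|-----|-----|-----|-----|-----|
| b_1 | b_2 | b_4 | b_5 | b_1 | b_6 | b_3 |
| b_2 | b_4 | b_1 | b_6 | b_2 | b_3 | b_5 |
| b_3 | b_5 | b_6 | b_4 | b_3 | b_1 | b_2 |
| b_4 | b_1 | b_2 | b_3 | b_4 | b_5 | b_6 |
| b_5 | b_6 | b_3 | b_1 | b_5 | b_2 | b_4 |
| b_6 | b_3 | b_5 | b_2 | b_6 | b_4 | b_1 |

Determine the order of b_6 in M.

The identity element is b_4 (its row matches the header).
b_6^1 = b_6
b_6^2 = b_6 ∘ b_6 = b_1
b_6^3 = b_1 ∘ b_6 = b_3
b_6^4 = b_3 ∘ b_6 = b_2
b_6^5 = b_2 ∘ b_6 = b_5
b_6^6 = b_5 ∘ b_6 = b_4
The first power of b_6 equal to the identity is b_6^6, so ord(b_6) = 6.
(Structurally, M here is isomorphic to the cyclic group Z_6.)

6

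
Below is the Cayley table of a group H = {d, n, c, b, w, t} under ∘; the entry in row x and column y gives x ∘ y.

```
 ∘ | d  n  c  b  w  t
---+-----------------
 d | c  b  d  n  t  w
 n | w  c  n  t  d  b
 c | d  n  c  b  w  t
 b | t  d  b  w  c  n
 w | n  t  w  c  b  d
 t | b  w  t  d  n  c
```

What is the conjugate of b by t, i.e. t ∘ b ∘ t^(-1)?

w

The identity is c. In row t, the entry c sits in column t, so t^(-1) = t.
t ∘ b = d
d ∘ t = w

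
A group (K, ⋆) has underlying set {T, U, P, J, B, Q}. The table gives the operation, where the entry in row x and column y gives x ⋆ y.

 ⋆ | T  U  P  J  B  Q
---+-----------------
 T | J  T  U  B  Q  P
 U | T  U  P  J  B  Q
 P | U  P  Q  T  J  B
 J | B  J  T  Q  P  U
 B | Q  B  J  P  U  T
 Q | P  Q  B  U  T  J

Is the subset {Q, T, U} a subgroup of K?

No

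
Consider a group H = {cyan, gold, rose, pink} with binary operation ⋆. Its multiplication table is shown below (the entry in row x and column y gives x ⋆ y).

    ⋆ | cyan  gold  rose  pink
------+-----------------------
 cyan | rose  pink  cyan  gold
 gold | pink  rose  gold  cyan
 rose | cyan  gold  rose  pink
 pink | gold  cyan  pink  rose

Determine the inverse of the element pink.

pink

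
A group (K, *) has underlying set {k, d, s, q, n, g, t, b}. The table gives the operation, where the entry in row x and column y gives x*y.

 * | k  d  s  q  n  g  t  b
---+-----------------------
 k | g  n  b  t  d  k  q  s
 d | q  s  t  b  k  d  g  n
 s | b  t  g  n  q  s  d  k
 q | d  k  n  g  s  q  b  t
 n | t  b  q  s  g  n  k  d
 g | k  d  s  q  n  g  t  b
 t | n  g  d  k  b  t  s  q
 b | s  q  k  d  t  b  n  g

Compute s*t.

Read row s, column t: s*t = d.

d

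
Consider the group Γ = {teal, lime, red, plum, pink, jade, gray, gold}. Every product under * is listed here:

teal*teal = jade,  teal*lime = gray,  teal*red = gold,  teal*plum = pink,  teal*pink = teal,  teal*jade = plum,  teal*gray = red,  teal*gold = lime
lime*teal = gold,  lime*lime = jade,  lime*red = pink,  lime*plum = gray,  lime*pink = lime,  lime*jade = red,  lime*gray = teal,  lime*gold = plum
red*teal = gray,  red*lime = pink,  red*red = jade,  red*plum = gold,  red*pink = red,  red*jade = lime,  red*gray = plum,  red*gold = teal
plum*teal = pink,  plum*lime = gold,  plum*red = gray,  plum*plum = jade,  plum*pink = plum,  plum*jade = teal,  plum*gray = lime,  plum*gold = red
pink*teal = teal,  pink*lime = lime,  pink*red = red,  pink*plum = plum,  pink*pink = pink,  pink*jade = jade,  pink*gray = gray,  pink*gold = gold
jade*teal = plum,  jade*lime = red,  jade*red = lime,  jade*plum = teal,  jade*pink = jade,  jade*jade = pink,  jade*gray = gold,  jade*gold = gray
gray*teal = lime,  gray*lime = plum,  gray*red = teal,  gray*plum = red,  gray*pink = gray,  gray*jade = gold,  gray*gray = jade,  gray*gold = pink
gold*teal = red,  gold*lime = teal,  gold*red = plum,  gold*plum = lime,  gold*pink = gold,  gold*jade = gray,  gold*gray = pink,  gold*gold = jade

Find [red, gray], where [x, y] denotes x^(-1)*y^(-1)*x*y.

jade

Identity is pink; from the table red^(-1) = lime and gray^(-1) = gold.
lime*gold = plum
plum*red = gray
gray*gray = jade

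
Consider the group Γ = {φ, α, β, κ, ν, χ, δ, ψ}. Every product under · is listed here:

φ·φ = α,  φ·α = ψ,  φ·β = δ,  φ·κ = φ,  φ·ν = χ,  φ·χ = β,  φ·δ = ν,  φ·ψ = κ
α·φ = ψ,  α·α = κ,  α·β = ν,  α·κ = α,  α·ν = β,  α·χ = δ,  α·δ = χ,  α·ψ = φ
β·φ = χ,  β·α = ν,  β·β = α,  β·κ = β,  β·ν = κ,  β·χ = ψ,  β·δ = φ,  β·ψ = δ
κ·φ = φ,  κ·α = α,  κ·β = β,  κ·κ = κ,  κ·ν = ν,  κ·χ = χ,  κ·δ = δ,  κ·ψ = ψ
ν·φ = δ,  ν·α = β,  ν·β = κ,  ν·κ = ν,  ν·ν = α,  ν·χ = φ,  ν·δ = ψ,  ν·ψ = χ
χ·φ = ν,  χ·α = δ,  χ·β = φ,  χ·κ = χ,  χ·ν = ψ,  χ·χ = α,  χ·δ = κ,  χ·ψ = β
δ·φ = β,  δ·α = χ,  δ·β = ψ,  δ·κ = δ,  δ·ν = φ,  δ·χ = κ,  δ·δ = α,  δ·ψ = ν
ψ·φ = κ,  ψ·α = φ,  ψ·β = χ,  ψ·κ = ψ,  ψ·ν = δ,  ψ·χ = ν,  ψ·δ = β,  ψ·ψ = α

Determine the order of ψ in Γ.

4

The identity element is κ (its row matches the header).
ψ^1 = ψ
ψ^2 = ψ·ψ = α
ψ^3 = α·ψ = φ
ψ^4 = φ·ψ = κ
The first power of ψ equal to the identity is ψ^4, so ord(ψ) = 4.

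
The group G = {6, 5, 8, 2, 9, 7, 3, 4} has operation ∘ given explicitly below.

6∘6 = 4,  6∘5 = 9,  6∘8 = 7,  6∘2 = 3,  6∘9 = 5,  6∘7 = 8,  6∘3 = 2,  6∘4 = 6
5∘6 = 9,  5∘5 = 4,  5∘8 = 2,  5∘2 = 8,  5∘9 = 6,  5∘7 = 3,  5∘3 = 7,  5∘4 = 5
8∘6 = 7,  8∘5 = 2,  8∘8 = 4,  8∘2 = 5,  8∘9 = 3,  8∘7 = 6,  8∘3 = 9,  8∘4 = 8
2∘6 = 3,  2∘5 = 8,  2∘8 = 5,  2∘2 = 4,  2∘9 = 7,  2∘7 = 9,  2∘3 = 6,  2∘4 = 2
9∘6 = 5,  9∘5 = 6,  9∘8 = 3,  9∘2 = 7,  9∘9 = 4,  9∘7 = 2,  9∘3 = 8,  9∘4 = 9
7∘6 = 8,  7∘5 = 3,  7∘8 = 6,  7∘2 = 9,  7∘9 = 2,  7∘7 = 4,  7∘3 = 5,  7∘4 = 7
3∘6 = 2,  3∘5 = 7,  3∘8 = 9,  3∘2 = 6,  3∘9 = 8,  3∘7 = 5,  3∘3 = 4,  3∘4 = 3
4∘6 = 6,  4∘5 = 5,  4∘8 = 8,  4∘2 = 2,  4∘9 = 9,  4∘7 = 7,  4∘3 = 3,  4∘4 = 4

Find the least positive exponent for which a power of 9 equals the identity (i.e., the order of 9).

The identity element is 4 (its row matches the header).
9^1 = 9
9^2 = 9 ∘ 9 = 4
The first power of 9 equal to the identity is 9^2, so ord(9) = 2.

2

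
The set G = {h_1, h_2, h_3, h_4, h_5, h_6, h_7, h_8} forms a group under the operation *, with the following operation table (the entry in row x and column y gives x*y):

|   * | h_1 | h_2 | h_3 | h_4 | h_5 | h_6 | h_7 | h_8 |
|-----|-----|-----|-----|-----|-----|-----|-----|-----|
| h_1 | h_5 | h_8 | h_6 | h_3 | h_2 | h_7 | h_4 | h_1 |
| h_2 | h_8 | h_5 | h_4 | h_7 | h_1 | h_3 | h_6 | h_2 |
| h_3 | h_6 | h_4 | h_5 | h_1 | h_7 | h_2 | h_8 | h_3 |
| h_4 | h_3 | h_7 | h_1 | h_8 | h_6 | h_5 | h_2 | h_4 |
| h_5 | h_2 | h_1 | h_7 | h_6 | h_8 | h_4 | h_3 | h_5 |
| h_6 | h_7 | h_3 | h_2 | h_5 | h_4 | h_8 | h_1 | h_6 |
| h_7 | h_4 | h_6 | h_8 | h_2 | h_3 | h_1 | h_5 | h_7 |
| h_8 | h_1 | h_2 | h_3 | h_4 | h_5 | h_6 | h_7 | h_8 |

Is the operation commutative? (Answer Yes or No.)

Check whether the table is symmetric across its main diagonal.
Every entry (row x, col y) equals the entry (row y, col x), so G is abelian.
(In fact G ≅ Z_2 x Z_4.)

Yes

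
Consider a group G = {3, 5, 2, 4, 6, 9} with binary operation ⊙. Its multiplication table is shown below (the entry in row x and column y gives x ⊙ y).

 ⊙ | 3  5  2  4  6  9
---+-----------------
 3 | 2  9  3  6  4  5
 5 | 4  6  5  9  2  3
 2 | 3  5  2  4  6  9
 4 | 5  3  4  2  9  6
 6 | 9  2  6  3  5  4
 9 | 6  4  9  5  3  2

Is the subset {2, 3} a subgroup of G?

Yes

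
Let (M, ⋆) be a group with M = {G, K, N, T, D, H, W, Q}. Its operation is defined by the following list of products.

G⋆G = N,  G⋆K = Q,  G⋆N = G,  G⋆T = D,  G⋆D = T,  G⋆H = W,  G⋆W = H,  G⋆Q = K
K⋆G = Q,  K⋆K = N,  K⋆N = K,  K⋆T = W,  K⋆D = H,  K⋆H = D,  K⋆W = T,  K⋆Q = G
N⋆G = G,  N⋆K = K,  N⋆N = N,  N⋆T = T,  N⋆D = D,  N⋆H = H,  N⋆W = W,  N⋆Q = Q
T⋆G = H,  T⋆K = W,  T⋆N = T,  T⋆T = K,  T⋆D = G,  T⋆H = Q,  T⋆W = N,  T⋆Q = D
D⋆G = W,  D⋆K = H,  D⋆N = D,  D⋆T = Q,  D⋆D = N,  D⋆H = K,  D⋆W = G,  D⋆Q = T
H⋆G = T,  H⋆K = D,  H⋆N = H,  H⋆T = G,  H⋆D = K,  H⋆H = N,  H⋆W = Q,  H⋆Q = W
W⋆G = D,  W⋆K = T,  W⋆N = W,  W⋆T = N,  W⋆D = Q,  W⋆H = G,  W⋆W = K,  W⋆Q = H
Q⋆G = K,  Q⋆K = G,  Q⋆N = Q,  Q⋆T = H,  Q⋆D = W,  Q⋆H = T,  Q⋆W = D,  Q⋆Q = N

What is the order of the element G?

The identity element is N (its row matches the header).
G^1 = G
G^2 = G ⋆ G = N
The first power of G equal to the identity is G^2, so ord(G) = 2.

2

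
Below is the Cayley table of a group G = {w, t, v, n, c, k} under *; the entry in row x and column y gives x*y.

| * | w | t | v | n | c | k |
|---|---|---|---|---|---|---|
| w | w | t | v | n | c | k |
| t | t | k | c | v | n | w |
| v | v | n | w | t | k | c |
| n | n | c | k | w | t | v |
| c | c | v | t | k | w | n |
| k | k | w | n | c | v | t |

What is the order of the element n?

2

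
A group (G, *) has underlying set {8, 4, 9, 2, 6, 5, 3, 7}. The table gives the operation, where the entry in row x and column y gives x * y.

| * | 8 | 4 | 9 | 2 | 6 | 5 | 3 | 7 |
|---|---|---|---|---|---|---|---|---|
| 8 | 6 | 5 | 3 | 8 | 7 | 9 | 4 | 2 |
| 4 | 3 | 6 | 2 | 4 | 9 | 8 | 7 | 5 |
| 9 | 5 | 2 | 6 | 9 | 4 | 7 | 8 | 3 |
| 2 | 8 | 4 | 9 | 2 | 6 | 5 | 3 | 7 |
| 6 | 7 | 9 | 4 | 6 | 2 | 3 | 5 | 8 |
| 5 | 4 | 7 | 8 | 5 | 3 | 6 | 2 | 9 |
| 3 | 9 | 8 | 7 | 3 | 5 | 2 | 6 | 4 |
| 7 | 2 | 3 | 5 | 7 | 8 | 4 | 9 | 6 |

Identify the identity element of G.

The identity e satisfies e * x = x for all x, so its row in the table reproduces the column headers.
Row 2 reads: 8, 4, 9, 2, 6, 5, 3, 7 — exactly the header order. So 2 is the identity.

2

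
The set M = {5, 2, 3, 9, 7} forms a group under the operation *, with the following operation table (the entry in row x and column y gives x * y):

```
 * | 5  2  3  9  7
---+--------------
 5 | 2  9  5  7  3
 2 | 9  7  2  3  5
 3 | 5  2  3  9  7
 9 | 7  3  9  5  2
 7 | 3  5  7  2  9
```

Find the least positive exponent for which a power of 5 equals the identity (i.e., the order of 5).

The identity element is 3 (its row matches the header).
5^1 = 5
5^2 = 5 * 5 = 2
5^3 = 2 * 5 = 9
5^4 = 9 * 5 = 7
5^5 = 7 * 5 = 3
The first power of 5 equal to the identity is 5^5, so ord(5) = 5.
(Structurally, M here is isomorphic to the cyclic group Z_5.)

5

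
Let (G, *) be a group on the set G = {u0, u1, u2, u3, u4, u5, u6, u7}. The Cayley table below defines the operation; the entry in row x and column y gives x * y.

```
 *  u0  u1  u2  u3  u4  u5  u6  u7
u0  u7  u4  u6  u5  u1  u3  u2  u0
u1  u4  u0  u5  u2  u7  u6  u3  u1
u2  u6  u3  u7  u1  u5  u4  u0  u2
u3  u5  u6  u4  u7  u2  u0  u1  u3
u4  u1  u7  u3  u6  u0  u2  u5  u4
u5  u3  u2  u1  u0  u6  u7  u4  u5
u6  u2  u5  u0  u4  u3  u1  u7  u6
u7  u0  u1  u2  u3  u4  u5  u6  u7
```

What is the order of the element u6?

2

The identity element is u7 (its row matches the header).
u6^1 = u6
u6^2 = u6 * u6 = u7
The first power of u6 equal to the identity is u6^2, so ord(u6) = 2.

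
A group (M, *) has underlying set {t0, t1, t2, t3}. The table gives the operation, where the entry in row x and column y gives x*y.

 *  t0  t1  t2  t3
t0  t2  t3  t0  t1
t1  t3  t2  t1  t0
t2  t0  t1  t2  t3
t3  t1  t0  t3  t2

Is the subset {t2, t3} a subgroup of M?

Yes

{t2, t3} contains the identity t2.
Checking products: every product of two elements of {t2, t3} (read from the table) lies in {t2, t3}, so the set is closed.
In a finite group, a nonempty closed subset is a subgroup. So {t2, t3} ≤ M.
(Structurally, M here is isomorphic to the Klein four-group V_4.)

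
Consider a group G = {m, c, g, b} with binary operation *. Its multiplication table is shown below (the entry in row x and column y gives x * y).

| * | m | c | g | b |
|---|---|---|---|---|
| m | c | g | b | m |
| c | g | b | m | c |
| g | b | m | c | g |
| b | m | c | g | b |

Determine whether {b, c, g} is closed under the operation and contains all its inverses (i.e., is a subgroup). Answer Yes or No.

No

g * c = m, which is not in {b, c, g}.
The subset is not closed under *, so it is not a subgroup.
(Structurally, G here is isomorphic to the cyclic group Z_4.)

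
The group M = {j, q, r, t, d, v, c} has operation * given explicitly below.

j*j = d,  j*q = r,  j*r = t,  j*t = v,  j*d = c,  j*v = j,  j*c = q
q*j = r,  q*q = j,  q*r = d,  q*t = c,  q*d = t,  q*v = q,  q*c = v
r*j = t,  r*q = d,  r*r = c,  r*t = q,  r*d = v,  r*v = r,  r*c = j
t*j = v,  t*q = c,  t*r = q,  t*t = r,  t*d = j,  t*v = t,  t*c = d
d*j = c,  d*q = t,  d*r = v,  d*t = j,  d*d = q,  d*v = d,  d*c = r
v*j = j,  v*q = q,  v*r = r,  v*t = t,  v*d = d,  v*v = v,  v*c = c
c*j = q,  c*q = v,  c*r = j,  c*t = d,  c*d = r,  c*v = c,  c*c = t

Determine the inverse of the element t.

j

First locate the identity: row v matches the header, so v is the identity.
Scan row t for v: t*j = v. Hence t^(-1) = j.
(Structurally, M here is isomorphic to the cyclic group Z_7.)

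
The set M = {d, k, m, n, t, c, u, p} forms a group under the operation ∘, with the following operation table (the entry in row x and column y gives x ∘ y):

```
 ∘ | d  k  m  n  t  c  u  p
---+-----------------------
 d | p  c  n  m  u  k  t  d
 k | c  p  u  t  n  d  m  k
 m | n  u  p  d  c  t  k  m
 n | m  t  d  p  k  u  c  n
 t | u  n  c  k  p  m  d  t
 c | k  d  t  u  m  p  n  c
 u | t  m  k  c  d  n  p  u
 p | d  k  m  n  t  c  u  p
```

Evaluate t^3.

t

t^1 = t
t^2 = t ∘ t = p
t^3 = p ∘ t = t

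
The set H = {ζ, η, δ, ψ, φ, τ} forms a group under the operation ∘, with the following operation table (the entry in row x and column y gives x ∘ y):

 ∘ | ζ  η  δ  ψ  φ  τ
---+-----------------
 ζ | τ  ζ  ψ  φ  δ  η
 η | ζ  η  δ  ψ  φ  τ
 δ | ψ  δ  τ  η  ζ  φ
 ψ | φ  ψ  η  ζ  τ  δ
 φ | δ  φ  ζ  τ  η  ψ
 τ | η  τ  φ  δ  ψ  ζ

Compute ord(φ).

2

The identity element is η (its row matches the header).
φ^1 = φ
φ^2 = φ ∘ φ = η
The first power of φ equal to the identity is φ^2, so ord(φ) = 2.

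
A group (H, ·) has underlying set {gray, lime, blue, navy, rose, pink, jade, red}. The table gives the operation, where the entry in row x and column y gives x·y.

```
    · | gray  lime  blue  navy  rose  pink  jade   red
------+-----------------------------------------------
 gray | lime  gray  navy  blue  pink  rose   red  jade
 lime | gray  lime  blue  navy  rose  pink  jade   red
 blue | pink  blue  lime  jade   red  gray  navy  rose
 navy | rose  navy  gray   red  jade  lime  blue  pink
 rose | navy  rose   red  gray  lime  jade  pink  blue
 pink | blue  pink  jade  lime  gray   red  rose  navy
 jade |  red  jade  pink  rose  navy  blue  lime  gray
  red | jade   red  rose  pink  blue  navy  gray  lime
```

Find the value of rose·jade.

pink

Read row rose, column jade: rose·jade = pink.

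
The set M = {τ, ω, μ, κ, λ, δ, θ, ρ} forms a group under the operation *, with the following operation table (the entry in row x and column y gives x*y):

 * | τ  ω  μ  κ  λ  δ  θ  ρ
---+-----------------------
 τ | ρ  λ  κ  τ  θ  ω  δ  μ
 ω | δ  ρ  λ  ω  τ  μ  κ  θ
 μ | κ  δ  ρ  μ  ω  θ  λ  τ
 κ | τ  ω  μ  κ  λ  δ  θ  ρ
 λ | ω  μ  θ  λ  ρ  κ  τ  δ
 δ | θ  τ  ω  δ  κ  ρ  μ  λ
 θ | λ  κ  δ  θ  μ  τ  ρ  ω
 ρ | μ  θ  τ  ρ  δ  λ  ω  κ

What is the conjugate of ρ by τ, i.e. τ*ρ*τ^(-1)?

ρ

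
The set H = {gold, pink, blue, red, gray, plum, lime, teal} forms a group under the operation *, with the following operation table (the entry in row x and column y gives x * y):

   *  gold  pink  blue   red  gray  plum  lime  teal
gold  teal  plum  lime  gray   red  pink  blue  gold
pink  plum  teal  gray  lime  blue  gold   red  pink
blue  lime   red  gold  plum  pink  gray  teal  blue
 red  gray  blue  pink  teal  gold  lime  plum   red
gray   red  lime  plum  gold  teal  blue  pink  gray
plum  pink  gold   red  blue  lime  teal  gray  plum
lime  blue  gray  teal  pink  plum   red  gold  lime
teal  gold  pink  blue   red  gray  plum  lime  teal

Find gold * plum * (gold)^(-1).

The identity is teal. In row gold, the entry teal sits in column gold, so gold^(-1) = gold.
gold * plum = pink
pink * gold = plum

plum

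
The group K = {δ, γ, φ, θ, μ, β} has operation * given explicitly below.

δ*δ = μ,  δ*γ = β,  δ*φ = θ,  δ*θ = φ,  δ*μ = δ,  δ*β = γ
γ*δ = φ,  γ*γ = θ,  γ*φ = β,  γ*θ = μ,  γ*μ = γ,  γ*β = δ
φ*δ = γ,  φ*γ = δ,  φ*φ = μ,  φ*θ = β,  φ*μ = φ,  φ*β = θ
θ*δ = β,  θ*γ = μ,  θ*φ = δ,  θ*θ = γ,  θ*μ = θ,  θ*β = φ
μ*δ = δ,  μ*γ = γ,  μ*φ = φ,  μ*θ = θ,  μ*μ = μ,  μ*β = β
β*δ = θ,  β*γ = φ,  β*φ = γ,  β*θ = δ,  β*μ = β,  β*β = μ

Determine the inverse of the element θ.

γ

First locate the identity: row μ matches the header, so μ is the identity.
Scan row θ for μ: θ*γ = μ. Hence θ^(-1) = γ.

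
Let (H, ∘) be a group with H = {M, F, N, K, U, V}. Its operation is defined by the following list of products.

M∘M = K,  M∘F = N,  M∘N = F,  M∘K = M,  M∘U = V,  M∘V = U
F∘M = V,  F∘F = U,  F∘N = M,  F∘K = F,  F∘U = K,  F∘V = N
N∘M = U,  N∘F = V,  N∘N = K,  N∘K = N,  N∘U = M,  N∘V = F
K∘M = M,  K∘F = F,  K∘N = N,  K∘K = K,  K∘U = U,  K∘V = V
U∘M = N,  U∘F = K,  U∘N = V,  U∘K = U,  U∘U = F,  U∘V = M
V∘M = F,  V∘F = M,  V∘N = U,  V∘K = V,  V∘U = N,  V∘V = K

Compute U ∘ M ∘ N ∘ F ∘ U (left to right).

K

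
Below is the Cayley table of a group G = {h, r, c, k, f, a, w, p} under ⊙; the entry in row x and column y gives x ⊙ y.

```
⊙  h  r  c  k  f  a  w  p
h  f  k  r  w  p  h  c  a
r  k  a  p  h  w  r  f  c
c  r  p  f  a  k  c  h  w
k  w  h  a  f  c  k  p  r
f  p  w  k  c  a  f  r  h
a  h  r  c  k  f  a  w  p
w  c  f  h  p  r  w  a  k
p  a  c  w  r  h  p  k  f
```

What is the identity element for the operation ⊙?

a

The identity e satisfies e ⊙ x = x for all x, so its row in the table reproduces the column headers.
Row a reads: h, r, c, k, f, a, w, p — exactly the header order. So a is the identity.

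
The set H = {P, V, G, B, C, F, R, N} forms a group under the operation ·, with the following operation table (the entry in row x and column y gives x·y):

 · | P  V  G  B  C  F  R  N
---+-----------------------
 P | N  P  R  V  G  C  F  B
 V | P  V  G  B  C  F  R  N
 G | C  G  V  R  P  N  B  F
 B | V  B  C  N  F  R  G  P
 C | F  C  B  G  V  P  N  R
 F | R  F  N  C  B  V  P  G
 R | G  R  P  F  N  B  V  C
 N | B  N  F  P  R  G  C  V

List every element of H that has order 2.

{C, F, G, N, R}

Identity is V. Compute the order of each non-identity element by repeated multiplication:
  P: P → N → B → V  (order 4)
  G: G → V  (order 2)
  B: B → N → P → V  (order 4)
  C: C → V  (order 2)
  F: F → V  (order 2)
  R: R → V  (order 2)
  N: N → V  (order 2)
Elements of order 2: {C, F, G, N, R}.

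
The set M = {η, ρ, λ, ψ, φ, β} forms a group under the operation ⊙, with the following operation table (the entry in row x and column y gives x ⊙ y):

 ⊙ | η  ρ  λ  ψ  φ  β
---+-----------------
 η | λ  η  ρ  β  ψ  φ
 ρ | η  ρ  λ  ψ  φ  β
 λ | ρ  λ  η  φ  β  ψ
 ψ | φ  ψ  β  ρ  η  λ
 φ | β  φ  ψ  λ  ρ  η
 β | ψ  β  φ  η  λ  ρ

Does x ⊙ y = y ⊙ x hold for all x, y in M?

No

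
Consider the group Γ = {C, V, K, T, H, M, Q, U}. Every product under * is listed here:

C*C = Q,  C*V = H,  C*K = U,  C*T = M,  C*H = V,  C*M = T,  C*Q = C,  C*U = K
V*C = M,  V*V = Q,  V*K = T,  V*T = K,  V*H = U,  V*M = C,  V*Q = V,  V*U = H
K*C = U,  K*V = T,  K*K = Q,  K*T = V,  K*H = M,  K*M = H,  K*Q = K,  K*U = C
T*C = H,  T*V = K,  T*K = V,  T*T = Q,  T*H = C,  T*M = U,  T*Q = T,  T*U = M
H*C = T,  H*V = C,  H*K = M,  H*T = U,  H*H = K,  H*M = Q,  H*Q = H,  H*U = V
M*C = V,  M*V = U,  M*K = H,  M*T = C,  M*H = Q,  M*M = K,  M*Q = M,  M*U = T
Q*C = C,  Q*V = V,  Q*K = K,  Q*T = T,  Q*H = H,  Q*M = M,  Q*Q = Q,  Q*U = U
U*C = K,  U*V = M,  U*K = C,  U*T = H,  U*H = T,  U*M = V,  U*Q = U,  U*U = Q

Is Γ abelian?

No

M * U = T but U * M = V.
Since M and U do not commute, Γ is not abelian.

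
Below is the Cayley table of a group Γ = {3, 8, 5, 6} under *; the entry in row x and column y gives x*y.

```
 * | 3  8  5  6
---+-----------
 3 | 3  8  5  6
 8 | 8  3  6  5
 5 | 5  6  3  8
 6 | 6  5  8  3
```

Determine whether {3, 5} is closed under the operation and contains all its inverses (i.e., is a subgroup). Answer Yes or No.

{3, 5} contains the identity 3.
Checking products: every product of two elements of {3, 5} (read from the table) lies in {3, 5}, so the set is closed.
In a finite group, a nonempty closed subset is a subgroup. So {3, 5} ≤ Γ.

Yes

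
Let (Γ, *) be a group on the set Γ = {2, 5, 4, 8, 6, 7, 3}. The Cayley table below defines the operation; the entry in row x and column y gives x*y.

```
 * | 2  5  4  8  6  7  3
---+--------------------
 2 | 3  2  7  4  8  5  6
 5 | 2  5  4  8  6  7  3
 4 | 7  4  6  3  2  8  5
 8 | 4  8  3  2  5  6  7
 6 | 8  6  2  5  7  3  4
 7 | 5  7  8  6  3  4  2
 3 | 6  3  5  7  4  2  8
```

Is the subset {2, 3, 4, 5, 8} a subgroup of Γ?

No

4*4 = 6, which is not in {2, 3, 4, 5, 8}.
The subset is not closed under *, so it is not a subgroup.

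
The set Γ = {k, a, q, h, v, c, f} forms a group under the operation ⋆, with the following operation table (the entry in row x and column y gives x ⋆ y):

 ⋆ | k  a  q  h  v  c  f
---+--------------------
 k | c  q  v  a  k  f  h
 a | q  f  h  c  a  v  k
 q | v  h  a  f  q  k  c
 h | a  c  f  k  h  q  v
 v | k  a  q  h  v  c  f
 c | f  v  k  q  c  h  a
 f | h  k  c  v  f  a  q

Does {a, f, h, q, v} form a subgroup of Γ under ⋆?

f ⋆ q = c, which is not in {a, f, h, q, v}.
The subset is not closed under ⋆, so it is not a subgroup.

No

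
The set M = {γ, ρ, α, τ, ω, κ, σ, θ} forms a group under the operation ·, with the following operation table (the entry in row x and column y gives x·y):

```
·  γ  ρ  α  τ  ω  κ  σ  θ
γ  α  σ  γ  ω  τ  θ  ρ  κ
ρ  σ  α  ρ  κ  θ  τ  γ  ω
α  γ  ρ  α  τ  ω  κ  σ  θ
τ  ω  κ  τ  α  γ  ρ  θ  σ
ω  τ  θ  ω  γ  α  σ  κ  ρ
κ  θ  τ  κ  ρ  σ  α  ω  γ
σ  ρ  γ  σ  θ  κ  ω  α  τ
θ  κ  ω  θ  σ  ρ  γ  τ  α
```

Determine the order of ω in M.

The identity element is α (its row matches the header).
ω^1 = ω
ω^2 = ω·ω = α
The first power of ω equal to the identity is ω^2, so ord(ω) = 2.

2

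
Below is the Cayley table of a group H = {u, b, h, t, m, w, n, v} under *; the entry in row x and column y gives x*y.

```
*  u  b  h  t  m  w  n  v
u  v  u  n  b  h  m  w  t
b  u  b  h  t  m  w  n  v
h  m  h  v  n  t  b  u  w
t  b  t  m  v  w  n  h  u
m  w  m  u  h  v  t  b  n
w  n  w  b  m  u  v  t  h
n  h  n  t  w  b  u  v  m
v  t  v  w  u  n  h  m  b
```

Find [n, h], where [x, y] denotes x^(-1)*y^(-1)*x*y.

v

Identity is b; from the table n^(-1) = m and h^(-1) = w.
m*w = t
t*n = h
h*h = v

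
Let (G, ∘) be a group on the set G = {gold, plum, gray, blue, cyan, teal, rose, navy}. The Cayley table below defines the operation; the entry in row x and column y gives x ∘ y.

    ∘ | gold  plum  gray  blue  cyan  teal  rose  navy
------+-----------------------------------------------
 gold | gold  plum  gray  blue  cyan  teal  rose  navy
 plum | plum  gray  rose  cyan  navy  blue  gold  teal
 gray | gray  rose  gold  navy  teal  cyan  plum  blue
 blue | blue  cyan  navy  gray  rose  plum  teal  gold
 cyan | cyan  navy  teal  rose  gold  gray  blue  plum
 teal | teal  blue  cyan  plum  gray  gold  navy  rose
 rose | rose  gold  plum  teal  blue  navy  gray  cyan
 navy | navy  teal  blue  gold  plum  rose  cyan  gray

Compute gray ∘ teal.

cyan

Read row gray, column teal: gray ∘ teal = cyan.
(Structurally, G here is isomorphic to Z_2 x Z_4.)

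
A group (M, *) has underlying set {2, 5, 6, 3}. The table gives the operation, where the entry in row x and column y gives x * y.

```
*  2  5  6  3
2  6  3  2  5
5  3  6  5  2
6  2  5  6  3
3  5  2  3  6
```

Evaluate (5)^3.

5^1 = 5
5^2 = 5 * 5 = 6
5^3 = 6 * 5 = 5

5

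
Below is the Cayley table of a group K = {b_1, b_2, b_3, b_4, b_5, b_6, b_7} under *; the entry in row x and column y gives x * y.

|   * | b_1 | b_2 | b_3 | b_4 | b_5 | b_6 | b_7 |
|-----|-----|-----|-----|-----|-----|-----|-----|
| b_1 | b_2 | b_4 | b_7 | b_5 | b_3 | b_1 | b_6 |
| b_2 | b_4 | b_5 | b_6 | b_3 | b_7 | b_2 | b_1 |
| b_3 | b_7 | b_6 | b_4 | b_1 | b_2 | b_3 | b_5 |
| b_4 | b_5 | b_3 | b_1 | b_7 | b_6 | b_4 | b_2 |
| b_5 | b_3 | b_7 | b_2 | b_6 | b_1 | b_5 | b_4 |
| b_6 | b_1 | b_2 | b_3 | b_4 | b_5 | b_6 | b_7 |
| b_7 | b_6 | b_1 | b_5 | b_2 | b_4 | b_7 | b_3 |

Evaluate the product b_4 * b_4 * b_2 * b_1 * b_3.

b_4 * b_4 = b_7
b_7 * b_2 = b_1
b_1 * b_1 = b_2
b_2 * b_3 = b_6

b_6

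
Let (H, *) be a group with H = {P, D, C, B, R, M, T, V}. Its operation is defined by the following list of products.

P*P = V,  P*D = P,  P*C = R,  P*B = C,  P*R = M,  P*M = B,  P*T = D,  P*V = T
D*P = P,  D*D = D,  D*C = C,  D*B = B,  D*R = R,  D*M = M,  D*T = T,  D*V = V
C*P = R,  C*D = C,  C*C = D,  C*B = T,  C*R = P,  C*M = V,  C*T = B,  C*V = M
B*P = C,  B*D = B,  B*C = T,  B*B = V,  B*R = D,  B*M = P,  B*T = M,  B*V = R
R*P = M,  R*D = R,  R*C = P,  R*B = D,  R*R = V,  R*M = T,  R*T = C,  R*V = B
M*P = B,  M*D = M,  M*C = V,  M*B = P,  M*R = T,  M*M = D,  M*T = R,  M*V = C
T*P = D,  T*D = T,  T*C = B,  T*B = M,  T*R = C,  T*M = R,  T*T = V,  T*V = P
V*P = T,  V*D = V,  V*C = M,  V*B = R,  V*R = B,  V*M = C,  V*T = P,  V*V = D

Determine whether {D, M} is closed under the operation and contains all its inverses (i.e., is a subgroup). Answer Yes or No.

Yes

{D, M} contains the identity D.
Checking products: every product of two elements of {D, M} (read from the table) lies in {D, M}, so the set is closed.
In a finite group, a nonempty closed subset is a subgroup. So {D, M} ≤ H.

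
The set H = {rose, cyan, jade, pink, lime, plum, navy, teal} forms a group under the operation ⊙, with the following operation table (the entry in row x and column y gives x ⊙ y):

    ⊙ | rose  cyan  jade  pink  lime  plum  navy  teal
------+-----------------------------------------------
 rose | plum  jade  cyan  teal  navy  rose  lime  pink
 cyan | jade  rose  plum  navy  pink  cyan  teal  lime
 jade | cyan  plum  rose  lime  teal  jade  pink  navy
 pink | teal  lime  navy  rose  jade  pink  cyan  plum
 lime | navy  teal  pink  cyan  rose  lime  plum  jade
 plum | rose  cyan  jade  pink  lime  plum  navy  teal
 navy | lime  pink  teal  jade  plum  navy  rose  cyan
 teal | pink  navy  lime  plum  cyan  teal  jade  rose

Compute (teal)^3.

pink

teal^1 = teal
teal^2 = teal ⊙ teal = rose
teal^3 = rose ⊙ teal = pink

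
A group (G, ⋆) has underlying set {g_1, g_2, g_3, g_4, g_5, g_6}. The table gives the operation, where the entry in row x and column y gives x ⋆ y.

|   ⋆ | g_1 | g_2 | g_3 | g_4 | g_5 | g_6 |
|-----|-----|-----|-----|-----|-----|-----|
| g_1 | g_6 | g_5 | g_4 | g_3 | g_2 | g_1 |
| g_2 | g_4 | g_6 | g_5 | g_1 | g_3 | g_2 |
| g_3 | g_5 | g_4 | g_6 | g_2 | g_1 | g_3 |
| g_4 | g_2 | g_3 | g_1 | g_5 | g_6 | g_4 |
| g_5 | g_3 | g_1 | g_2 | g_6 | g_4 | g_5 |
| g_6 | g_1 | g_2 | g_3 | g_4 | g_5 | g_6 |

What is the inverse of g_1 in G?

g_1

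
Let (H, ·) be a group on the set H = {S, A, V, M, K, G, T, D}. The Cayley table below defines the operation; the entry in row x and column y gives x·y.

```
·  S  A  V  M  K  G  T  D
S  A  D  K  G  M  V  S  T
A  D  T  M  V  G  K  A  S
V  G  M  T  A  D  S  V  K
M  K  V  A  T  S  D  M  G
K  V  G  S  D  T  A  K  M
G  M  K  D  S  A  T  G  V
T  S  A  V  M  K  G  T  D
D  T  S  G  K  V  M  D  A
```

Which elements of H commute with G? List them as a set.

Compare row G with column G entry by entry.
A·G = K = G·A, so A commutes with G.
S·G = V but G·S = M, so S does not.
Collecting the elements that commute with G: C(G) = {A, G, K, T}.

{A, G, K, T}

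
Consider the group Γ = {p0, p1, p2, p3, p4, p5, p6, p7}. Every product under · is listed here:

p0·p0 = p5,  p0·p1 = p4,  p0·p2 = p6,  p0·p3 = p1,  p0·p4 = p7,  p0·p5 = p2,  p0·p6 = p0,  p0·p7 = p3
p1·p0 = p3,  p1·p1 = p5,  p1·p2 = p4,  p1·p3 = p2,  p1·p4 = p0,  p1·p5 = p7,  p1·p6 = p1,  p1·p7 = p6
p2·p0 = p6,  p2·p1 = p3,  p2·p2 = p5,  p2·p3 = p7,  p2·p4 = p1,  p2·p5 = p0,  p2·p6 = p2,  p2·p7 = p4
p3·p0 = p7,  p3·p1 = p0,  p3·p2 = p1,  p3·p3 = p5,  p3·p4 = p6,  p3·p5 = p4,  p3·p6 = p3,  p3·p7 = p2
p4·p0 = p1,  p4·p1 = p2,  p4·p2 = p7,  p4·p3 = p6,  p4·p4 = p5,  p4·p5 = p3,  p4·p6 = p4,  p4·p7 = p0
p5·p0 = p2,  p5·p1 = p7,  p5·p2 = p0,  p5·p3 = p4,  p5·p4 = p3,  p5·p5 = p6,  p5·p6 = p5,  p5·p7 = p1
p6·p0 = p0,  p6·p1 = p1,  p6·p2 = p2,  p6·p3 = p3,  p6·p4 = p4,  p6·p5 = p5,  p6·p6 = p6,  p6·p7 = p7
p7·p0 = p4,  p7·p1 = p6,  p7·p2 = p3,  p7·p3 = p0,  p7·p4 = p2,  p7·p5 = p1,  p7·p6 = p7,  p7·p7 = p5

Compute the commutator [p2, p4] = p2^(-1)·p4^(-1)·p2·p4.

p5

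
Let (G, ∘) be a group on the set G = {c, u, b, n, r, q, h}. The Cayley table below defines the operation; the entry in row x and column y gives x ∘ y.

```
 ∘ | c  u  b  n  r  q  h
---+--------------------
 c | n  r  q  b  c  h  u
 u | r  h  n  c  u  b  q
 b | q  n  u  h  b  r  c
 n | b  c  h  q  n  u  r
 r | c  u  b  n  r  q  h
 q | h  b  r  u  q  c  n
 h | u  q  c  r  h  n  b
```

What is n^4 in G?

c

n^1 = n
n^2 = n ∘ n = q
n^3 = q ∘ n = u
n^4 = u ∘ n = c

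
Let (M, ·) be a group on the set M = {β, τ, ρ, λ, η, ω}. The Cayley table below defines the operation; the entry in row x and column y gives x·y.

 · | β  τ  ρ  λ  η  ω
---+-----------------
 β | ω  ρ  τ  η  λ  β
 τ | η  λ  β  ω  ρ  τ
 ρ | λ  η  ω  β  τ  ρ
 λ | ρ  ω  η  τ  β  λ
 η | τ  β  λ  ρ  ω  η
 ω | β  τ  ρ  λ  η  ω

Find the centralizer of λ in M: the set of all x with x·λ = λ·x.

Compare row λ with column λ entry by entry.
τ·λ = ω = λ·τ, so τ commutes with λ.
β·λ = η but λ·β = ρ, so β does not.
Collecting the elements that commute with λ: C(λ) = {λ, τ, ω}.
(Structurally, M here is isomorphic to the symmetric group S_3.)

{λ, τ, ω}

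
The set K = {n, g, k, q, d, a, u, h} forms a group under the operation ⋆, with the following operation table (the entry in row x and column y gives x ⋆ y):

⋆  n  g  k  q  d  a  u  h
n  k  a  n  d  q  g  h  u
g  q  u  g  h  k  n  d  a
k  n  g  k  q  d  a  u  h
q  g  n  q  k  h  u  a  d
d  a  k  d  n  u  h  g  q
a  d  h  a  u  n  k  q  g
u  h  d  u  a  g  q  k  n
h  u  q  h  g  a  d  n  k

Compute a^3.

a

a^1 = a
a^2 = a ⋆ a = k
a^3 = k ⋆ a = a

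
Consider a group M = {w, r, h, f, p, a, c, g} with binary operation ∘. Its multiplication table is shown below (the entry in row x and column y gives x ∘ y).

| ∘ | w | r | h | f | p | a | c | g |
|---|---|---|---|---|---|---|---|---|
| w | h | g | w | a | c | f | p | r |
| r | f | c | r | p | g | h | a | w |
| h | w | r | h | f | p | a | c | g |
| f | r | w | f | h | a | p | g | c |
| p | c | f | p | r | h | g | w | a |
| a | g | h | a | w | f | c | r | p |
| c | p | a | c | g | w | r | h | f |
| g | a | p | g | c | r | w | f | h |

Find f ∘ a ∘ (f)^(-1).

The identity is h. In row f, the entry h sits in column f, so f^(-1) = f.
f ∘ a = p
p ∘ f = r

r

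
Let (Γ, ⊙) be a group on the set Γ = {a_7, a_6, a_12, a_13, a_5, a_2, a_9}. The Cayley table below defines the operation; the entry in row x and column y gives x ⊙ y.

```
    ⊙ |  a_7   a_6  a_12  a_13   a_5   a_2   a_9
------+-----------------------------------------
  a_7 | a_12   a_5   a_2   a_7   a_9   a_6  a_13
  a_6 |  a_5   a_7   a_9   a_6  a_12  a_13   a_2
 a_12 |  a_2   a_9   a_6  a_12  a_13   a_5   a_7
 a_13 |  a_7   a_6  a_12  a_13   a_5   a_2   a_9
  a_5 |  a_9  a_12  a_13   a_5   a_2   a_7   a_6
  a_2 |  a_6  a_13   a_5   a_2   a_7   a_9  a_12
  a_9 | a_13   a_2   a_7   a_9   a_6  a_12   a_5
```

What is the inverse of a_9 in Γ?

First locate the identity: row a_13 matches the header, so a_13 is the identity.
Scan row a_9 for a_13: a_9 ⊙ a_7 = a_13. Hence a_9^(-1) = a_7.

a_7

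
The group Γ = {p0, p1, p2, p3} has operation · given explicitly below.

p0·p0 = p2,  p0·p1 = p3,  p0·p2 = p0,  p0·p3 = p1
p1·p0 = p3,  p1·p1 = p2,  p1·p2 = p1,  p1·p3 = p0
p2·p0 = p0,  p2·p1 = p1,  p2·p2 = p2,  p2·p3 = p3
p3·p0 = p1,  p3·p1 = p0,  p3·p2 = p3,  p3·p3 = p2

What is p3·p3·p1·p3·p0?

p2

p3·p3 = p2
p2·p1 = p1
p1·p3 = p0
p0·p0 = p2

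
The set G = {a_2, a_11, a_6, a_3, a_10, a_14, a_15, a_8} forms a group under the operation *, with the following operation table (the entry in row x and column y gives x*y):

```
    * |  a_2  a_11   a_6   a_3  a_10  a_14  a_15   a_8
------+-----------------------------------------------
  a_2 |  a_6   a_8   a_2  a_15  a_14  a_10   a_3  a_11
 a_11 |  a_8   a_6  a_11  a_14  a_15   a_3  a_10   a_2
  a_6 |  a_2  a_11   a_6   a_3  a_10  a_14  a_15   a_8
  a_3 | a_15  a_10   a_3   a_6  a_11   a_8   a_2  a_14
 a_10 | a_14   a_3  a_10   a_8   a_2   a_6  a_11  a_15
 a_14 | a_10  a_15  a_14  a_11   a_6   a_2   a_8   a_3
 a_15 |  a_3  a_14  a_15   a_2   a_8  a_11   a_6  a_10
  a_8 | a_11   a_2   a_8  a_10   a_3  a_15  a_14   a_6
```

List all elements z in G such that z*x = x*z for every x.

{a_2, a_6}

An element z is central iff its row equals its column in the table.
For a_15: a_15*a_14 = a_11 ≠ a_8 = a_14*a_15, so a_15 ∉ Z.
Checking each element this way leaves Z(G) = {a_2, a_6}.
(Structurally, G here is isomorphic to the dihedral group D_4.)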